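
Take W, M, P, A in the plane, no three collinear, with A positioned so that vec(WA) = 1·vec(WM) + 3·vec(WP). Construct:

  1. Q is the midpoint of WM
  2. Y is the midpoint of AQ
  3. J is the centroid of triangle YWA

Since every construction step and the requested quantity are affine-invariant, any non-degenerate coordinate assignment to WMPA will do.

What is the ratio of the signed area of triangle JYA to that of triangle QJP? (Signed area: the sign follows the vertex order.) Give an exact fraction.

[JYA]:[QJP] = 3/10

Work in coordinates with W = (0, 0), M = (1, 0), P = (0, 1), A = (1, 3).
1. Q is the midpoint of WM ⇒ Q = (1/2, 0)
2. Y is the midpoint of AQ ⇒ Y = (3/4, 3/2)
3. J is the centroid of triangle YWA ⇒ J = (7/12, 3/2)
2·[JYA] = 1/4, 2·[QJP] = 5/6
[JYA]:[QJP] = 1/4:5/6 = 3/10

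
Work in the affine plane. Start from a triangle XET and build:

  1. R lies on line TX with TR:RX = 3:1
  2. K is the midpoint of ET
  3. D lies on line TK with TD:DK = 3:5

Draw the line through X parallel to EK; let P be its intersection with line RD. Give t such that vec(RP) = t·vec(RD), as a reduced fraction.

t = -1/3

Work in coordinates with X = (0, 0), E = (1, 0), T = (0, 1).
1. R lies on line TX with TR:RX = 3:1 ⇒ R = (0, 1/4)
2. K is the midpoint of ET ⇒ K = (1/2, 1/2)
3. D lies on line TK with TD:DK = 3:5 ⇒ D = (3/16, 13/16)
through X parallel to EK: direction (-1/2, 1/2); meets RD at P = (-1/16, 1/16)
P = R + t·(D−R) with t = -1/3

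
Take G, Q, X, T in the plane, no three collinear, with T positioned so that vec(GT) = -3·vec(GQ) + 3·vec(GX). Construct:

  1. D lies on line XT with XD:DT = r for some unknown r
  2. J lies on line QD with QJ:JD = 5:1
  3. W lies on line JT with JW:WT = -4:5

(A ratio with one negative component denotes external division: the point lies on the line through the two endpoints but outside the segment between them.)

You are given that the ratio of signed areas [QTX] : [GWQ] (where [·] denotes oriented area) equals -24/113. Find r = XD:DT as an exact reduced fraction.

Assign G = (0, 0), Q = (1, 0), X = (0, 1), T = (-3, 3) — the answer is frame-independent, so this choice is without loss of generality.
1. With XD:DT = r, write λ = r/(r+1) so D = X + λ·(T−X); D is affine-linear in λ
2. J lies on line QD with QJ:JD = 5:1 ⇒ J is an affine combination of earlier points and hence also affine-linear in λ
3. W lies on line JT with JW:WT = -4:5 ⇒ W is an affine combination of earlier points and hence also affine-linear in λ
Every point depending on D is an affine combination of D and λ-independent points, so each such coordinate is linear in λ; the λ² term in each signed area is a multiple of (T−X)×(T−X) = 0, so 2·[QTX] and 2·[GWQ] are each linear in λ. Evaluating at λ=0 and λ=1:
  2·[QTX] = -1,   2·[GWQ] = -25/3·λ + 47/6
So [QTX]:[GWQ] = (-1) / (-25/3·λ + 47/6). Setting this equal to -24/113:
  -1 = -24/113·(-25/3·λ + 47/6)  ⇒  λ = 3/8
Then r = λ/(1−λ) = (3/8)/(5/8) = 3/5. Check: with r = 3/5, D = (-9/8, 7/4) and [QTX]:[GWQ] = -24/113 as required.

r = 3/5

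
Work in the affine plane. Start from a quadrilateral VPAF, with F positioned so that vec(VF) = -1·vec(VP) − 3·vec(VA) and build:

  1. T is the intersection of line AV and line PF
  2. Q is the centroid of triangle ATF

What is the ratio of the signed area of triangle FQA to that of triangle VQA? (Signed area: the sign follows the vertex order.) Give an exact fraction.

Set V = (0, 0), P = (1, 0), A = (0, 1), F = (-1, -3); any affine frame gives the same invariant.
1. T is the intersection of line AV and line PF ⇒ T = (0, -3/2)
2. Q is the centroid of triangle ATF ⇒ Q = (-1/3, -7/6)
2·[FQA] = 5/6, 2·[VQA] = -1/3
[FQA]:[VQA] = 5/6:-1/3 = -5/2

[FQA]:[VQA] = -5/2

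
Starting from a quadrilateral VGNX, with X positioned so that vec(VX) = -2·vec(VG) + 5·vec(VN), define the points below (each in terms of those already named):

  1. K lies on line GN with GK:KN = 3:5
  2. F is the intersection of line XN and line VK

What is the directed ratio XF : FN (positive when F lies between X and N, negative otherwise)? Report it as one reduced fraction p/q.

Set V = (0, 0), G = (1, 0), N = (0, 1), X = (-2, 5); any affine frame gives the same invariant.
1. K lies on line GN with GK:KN = 3:5 ⇒ K = (5/8, 3/8)
2. F is the intersection of line XN and line VK ⇒ F = (5/13, 3/13)
F = X + t·(N−X) with t = 31/26, so XF:FN = t:(1−t) = 31/26:-5/26

XF:FN = -31/5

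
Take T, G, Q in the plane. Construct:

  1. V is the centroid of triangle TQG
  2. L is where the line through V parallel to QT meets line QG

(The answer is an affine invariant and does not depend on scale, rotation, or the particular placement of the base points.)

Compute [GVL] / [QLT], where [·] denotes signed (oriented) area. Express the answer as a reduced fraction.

[GVL]:[QLT] = 2/3

Set T = (0, 0), G = (1, 0), Q = (0, 1); any affine frame gives the same invariant.
1. V is the centroid of triangle TQG ⇒ V = (1/3, 1/3)
2. L is where the line through V parallel to QT meets line QG ⇒ L = (1/3, 2/3)
2·[GVL] = -2/9, 2·[QLT] = -1/3
[GVL]:[QLT] = -2/9:-1/3 = 2/3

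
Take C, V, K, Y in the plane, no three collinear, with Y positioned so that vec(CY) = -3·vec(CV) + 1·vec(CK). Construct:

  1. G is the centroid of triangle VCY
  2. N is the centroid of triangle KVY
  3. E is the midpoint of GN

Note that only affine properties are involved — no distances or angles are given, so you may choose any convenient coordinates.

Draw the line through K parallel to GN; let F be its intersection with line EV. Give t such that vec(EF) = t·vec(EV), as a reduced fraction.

t = 2/5

Choose coordinates C = (0, 0), V = (1, 0), K = (0, 1), Y = (-3, 1).
1. G is the centroid of triangle VCY ⇒ G = (-2/3, 1/3)
2. N is the centroid of triangle KVY ⇒ N = (-2/3, 2/3)
3. E is the midpoint of GN ⇒ E = (-2/3, 1/2)
through K parallel to GN: direction (0, 1/3); meets EV at F = (0, 3/10)
F = E + t·(V−E) with t = 2/5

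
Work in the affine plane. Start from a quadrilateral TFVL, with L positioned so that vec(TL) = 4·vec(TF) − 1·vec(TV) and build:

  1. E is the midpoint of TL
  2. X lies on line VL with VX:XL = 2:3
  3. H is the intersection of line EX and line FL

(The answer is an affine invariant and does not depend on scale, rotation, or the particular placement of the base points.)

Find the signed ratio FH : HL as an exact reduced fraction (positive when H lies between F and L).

FH:HL = 5/12

Assign T = (0, 0), F = (1, 0), V = (0, 1), L = (4, -1) — the answer is frame-independent, so this choice is without loss of generality.
1. E is the midpoint of TL ⇒ E = (2, -1/2)
2. X lies on line VL with VX:XL = 2:3 ⇒ X = (8/5, 1/5)
3. H is the intersection of line EX and line FL ⇒ H = (32/17, -5/17)
H = F + t·(L−F) with t = 5/17, so FH:HL = t:(1−t) = 5/17:12/17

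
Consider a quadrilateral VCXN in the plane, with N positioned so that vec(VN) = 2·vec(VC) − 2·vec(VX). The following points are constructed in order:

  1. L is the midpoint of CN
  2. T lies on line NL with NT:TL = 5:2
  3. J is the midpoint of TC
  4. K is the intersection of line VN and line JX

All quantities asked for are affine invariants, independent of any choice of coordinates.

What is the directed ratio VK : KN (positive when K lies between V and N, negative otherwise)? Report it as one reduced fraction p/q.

VK:KN = -37/19

Work in coordinates with V = (0, 0), C = (1, 0), X = (0, 1), N = (2, -2).
1. L is the midpoint of CN ⇒ L = (3/2, -1)
2. T lies on line NL with NT:TL = 5:2 ⇒ T = (23/14, -9/7)
3. J is the midpoint of TC ⇒ J = (37/28, -9/14)
4. K is the intersection of line VN and line JX ⇒ K = (37/9, -37/9)
K = V + t·(N−V) with t = 37/18, so VK:KN = t:(1−t) = 37/18:-19/18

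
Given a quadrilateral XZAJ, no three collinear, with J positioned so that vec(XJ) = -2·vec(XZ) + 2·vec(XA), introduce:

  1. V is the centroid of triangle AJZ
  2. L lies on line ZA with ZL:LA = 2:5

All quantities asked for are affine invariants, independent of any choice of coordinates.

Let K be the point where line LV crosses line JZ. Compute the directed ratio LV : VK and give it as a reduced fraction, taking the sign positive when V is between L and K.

Work in coordinates with X = (0, 0), Z = (1, 0), A = (0, 1), J = (-2, 2).
1. V is the centroid of triangle AJZ ⇒ V = (-1/3, 1)
2. L lies on line ZA with ZL:LA = 2:5 ⇒ L = (5/7, 2/7)
line LV meets JZ at K = (7, -4)
V = L + t·(K−L) with t = -1/6, so LV:VK = -1/6:7/6

LV:VK = -1/7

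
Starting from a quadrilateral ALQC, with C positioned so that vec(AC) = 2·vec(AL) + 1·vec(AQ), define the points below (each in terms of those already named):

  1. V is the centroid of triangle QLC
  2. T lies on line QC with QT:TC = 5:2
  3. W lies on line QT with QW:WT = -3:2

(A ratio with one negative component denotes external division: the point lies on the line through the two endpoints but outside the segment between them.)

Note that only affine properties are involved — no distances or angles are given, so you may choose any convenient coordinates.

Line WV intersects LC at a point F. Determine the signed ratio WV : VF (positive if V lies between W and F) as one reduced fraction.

WV:VF = -31/7

Work in coordinates with A = (0, 0), L = (1, 0), Q = (0, 1), C = (2, 1).
1. V is the centroid of triangle QLC ⇒ V = (1, 2/3)
2. T lies on line QC with QT:TC = 5:2 ⇒ T = (10/7, 1)
3. W lies on line QT with QW:WT = -3:2 ⇒ W = (30/7, 1)
line WV meets LC at F = (54/31, 23/31)
V = W + t·(F−W) with t = 31/24, so WV:VF = 31/24:-7/24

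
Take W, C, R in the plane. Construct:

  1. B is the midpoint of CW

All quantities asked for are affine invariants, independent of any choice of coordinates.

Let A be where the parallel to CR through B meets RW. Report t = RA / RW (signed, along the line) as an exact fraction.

t = 1/2

Choose coordinates W = (0, 0), C = (1, 0), R = (0, 1).
1. B is the midpoint of CW ⇒ B = (1/2, 0)
through B parallel to CR: direction (-1, 1); meets RW at A = (0, 1/2)
A = R + t·(W−R) with t = 1/2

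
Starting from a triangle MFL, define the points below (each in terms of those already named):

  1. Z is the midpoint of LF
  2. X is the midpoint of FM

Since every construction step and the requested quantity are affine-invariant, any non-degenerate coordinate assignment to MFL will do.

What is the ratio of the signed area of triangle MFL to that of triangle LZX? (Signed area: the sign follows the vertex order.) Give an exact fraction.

[MFL]:[LZX] = -4

Set M = (0, 0), F = (1, 0), L = (0, 1); any affine frame gives the same invariant.
1. Z is the midpoint of LF ⇒ Z = (1/2, 1/2)
2. X is the midpoint of FM ⇒ X = (1/2, 0)
2·[MFL] = 1, 2·[LZX] = -1/4
[MFL]:[LZX] = 1:-1/4 = -4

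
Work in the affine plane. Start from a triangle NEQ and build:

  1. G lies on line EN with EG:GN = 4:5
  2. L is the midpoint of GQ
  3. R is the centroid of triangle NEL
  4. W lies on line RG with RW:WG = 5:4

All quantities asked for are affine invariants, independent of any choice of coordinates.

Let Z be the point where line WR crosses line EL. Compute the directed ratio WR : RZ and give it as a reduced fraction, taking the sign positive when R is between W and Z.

WR:RZ = 5/27

Choose coordinates N = (0, 0), E = (1, 0), Q = (0, 1).
1. G lies on line EN with EG:GN = 4:5 ⇒ G = (5/9, 0)
2. L is the midpoint of GQ ⇒ L = (5/18, 1/2)
3. R is the centroid of triangle NEL ⇒ R = (23/54, 1/6)
4. W lies on line RG with RW:WG = 5:4 ⇒ W = (121/243, 2/27)
line WR meets EL at Z = (1/27, 2/3)
R = W + t·(Z−W) with t = 5/32, so WR:RZ = 5/32:27/32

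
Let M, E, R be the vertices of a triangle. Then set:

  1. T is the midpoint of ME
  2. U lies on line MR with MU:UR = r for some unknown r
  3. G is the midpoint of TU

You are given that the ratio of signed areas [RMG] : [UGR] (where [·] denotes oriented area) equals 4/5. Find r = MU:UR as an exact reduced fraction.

r = -1/5

Choose coordinates M = (0, 0), E = (1, 0), R = (0, 1).
1. T is the midpoint of ME ⇒ T = (1/2, 0)
2. With MU:UR = r, write λ = r/(r+1) so U = M + λ·(R−M); U is affine-linear in λ
3. G is the midpoint of TU ⇒ G is an affine combination of earlier points and hence also affine-linear in λ
Every point depending on U is an affine combination of U and λ-independent points, so each such coordinate is linear in λ; the λ² term in each signed area is a multiple of (R−M)×(R−M) = 0, so 2·[RMG] and 2·[UGR] are each linear in λ. Evaluating at λ=0 and λ=1:
  2·[RMG] = 1/4,   2·[UGR] = -1/4·λ + 1/4
So [RMG]:[UGR] = (1/4) / (-1/4·λ + 1/4). Setting this equal to 4/5:
  1/4 = 4/5·(-1/4·λ + 1/4)  ⇒  λ = -1/4
Then r = λ/(1−λ) = (-1/4)/(5/4) = -1/5. Check: with r = -1/5, U = (0, -1/4) and [RMG]:[UGR] = 4/5 as required.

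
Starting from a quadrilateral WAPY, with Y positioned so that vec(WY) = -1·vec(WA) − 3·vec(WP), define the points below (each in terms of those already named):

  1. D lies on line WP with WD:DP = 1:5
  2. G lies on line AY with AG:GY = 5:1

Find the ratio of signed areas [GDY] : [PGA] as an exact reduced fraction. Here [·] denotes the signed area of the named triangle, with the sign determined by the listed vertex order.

Set W = (0, 0), A = (1, 0), P = (0, 1), Y = (-1, -3); any affine frame gives the same invariant.
1. D lies on line WP with WD:DP = 1:5 ⇒ D = (0, 1/6)
2. G lies on line AY with AG:GY = 5:1 ⇒ G = (-2/3, -5/2)
2·[GDY] = 5/9, 2·[PGA] = 25/6
[GDY]:[PGA] = 5/9:25/6 = 2/15

[GDY]:[PGA] = 2/15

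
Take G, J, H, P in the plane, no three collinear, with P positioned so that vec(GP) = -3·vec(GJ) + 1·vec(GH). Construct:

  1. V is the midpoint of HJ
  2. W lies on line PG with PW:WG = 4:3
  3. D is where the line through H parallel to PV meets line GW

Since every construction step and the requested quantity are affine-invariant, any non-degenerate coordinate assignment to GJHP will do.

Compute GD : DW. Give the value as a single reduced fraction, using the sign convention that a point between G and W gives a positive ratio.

Assign G = (0, 0), J = (1, 0), H = (0, 1), P = (-3, 1) — the answer is frame-independent, so this choice is without loss of generality.
1. V is the midpoint of HJ ⇒ V = (1/2, 1/2)
2. W lies on line PG with PW:WG = 4:3 ⇒ W = (-9/7, 3/7)
3. D is where the line through H parallel to PV meets line GW ⇒ D = (-21/4, 7/4)
D = G + t·(W−G) with t = 49/12, so GD:DW = t:(1−t) = 49/12:-37/12

GD:DW = -49/37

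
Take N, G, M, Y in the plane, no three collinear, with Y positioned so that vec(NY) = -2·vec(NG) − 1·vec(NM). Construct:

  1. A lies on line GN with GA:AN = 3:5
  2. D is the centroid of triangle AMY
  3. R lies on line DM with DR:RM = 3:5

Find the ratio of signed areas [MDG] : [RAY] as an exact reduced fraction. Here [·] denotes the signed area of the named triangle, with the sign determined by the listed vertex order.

[MDG]:[RAY] = -10/13

Work in coordinates with N = (0, 0), G = (1, 0), M = (0, 1), Y = (-2, -1).
1. A lies on line GN with GA:AN = 3:5 ⇒ A = (5/8, 0)
2. D is the centroid of triangle AMY ⇒ D = (-11/24, 0)
3. R lies on line DM with DR:RM = 3:5 ⇒ R = (-55/192, 3/8)
2·[MDG] = 35/24, 2·[RAY] = -91/48
[MDG]:[RAY] = 35/24:-91/48 = -10/13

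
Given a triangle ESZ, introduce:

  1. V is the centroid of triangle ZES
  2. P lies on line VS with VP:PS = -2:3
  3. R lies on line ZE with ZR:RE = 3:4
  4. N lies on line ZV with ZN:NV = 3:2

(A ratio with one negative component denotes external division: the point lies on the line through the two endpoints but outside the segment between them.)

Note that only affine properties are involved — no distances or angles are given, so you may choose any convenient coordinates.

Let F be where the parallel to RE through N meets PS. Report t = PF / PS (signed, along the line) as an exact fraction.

Assign E = (0, 0), S = (1, 0), Z = (0, 1) — the answer is frame-independent, so this choice is without loss of generality.
1. V is the centroid of triangle ZES ⇒ V = (1/3, 1/3)
2. P lies on line VS with VP:PS = -2:3 ⇒ P = (-1, 1)
3. R lies on line ZE with ZR:RE = 3:4 ⇒ R = (0, 4/7)
4. N lies on line ZV with ZN:NV = 3:2 ⇒ N = (1/5, 3/5)
through N parallel to RE: direction (0, -4/7); meets PS at F = (1/5, 2/5)
F = P + t·(S−P) with t = 3/5

t = 3/5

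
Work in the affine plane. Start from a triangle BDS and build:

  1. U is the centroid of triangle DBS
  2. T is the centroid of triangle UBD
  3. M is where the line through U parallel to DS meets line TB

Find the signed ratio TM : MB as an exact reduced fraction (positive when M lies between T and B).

Work in coordinates with B = (0, 0), D = (1, 0), S = (0, 1).
1. U is the centroid of triangle DBS ⇒ U = (1/3, 1/3)
2. T is the centroid of triangle UBD ⇒ T = (4/9, 1/9)
3. M is where the line through U parallel to DS meets line TB ⇒ M = (8/15, 2/15)
M = T + t·(B−T) with t = -1/5, so TM:MB = t:(1−t) = -1/5:6/5

TM:MB = -1/6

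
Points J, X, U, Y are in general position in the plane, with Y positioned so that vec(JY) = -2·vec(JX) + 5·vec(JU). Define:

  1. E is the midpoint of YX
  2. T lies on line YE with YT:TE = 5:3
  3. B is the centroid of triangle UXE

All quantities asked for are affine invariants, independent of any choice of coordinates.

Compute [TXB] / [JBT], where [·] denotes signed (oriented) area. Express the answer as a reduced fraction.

[TXB]:[JBT] = -22/87

Set J = (0, 0), X = (1, 0), U = (0, 1), Y = (-2, 5); any affine frame gives the same invariant.
1. E is the midpoint of YX ⇒ E = (-1/2, 5/2)
2. T lies on line YE with YT:TE = 5:3 ⇒ T = (-17/16, 55/16)
3. B is the centroid of triangle UXE ⇒ B = (1/6, 7/6)
2·[TXB] = -11/24, 2·[JBT] = 29/16
[TXB]:[JBT] = -11/24:29/16 = -22/87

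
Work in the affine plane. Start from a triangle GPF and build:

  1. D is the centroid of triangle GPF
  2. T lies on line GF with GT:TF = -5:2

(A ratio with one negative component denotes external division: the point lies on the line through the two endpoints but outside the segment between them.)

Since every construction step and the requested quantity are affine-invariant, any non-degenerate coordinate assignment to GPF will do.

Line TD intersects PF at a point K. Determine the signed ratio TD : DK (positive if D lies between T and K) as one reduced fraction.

Choose coordinates G = (0, 0), P = (1, 0), F = (0, 1).
1. D is the centroid of triangle GPF ⇒ D = (1/3, 1/3)
2. T lies on line GF with GT:TF = -5:2 ⇒ T = (0, 5/3)
line TD meets PF at K = (2/9, 7/9)
D = T + t·(K−T) with t = 3/2, so TD:DK = 3/2:-1/2

TD:DK = -3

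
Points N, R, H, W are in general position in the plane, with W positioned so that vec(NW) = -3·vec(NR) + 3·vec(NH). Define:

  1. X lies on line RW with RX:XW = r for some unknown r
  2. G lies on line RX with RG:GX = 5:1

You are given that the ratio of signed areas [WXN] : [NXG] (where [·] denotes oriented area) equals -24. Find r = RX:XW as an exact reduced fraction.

Choose coordinates N = (0, 0), R = (1, 0), H = (0, 1), W = (-3, 3).
1. With RX:XW = r, write λ = r/(r+1) so X = R + λ·(W−R); X is affine-linear in λ
2. G lies on line RX with RG:GX = 5:1 ⇒ G is an affine combination of earlier points and hence also affine-linear in λ
Every point depending on X is an affine combination of X and λ-independent points, so each such coordinate is linear in λ; the λ² term in each signed area is a multiple of (W−R)×(W−R) = 0, so 2·[WXN] and 2·[NXG] are each linear in λ. Evaluating at λ=0 and λ=1:
  2·[WXN] = 3·λ − 3,   2·[NXG] = -1/2·λ
So [WXN]:[NXG] = (3·λ − 3) / (-1/2·λ). Setting this equal to -24:
  3·λ − 3 = -24·(-1/2·λ)  ⇒  λ = -1/3
Then r = λ/(1−λ) = (-1/3)/(4/3) = -1/4. Check: with r = -1/4, X = (7/3, -1) and [WXN]:[NXG] = -24 as required.

r = -1/4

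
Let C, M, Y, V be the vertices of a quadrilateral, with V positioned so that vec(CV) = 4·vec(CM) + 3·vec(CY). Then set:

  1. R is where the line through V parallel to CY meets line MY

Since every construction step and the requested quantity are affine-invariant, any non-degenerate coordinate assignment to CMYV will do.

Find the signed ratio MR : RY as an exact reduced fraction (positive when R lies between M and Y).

Choose coordinates C = (0, 0), M = (1, 0), Y = (0, 1), V = (4, 3).
1. R is where the line through V parallel to CY meets line MY ⇒ R = (4, -3)
R = M + t·(Y−M) with t = -3, so MR:RY = t:(1−t) = -3:4

MR:RY = -3/4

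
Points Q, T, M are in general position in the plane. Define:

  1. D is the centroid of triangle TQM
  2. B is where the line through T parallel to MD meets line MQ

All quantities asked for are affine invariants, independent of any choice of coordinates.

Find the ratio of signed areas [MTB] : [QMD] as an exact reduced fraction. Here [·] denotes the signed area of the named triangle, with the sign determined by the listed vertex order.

[MTB]:[QMD] = -3

Assign Q = (0, 0), T = (1, 0), M = (0, 1) — the answer is frame-independent, so this choice is without loss of generality.
1. D is the centroid of triangle TQM ⇒ D = (1/3, 1/3)
2. B is where the line through T parallel to MD meets line MQ ⇒ B = (0, 2)
2·[MTB] = 1, 2·[QMD] = -1/3
[MTB]:[QMD] = 1:-1/3 = -3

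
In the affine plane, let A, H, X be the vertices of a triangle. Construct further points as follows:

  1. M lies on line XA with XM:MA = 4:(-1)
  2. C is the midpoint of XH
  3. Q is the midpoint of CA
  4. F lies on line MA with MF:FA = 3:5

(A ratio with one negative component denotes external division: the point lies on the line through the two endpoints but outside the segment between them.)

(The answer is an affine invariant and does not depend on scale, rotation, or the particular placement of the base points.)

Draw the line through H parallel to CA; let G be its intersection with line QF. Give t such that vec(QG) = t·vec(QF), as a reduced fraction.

Assign A = (0, 0), H = (1, 0), X = (0, 1) — the answer is frame-independent, so this choice is without loss of generality.
1. M lies on line XA with XM:MA = 4:(-1) ⇒ M = (0, -1/3)
2. C is the midpoint of XH ⇒ C = (1/2, 1/2)
3. Q is the midpoint of CA ⇒ Q = (1/4, 1/4)
4. F lies on line MA with MF:FA = 3:5 ⇒ F = (0, -5/24)
through H parallel to CA: direction (-1/2, -1/2); meets QF at G = (-19/20, -39/20)
G = Q + t·(F−Q) with t = 24/5

t = 24/5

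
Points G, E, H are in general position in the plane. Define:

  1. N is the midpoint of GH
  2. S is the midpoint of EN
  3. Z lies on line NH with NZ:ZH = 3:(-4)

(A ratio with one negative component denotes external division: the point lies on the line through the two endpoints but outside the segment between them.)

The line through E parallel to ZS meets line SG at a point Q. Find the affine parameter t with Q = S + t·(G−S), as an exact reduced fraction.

Assign G = (0, 0), E = (1, 0), H = (0, 1) — the answer is frame-independent, so this choice is without loss of generality.
1. N is the midpoint of GH ⇒ N = (0, 1/2)
2. S is the midpoint of EN ⇒ S = (1/2, 1/4)
3. Z lies on line NH with NZ:ZH = 3:(-4) ⇒ Z = (0, -1)
through E parallel to ZS: direction (1/2, 5/4); meets SG at Q = (5/4, 5/8)
Q = S + t·(G−S) with t = -3/2

t = -3/2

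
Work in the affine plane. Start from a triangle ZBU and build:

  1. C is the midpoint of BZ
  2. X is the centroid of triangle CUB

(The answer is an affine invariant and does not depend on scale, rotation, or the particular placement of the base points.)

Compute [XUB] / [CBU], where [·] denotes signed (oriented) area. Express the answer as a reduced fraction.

Set Z = (0, 0), B = (1, 0), U = (0, 1); any affine frame gives the same invariant.
1. C is the midpoint of BZ ⇒ C = (1/2, 0)
2. X is the centroid of triangle CUB ⇒ X = (1/2, 1/3)
2·[XUB] = -1/6, 2·[CBU] = 1/2
[XUB]:[CBU] = -1/6:1/2 = -1/3

[XUB]:[CBU] = -1/3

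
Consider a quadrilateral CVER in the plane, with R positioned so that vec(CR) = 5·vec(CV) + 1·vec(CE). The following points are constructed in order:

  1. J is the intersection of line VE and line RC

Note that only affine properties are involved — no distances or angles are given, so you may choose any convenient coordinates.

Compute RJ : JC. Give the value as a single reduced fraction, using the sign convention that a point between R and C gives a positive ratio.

RJ:JC = 5

Assign C = (0, 0), V = (1, 0), E = (0, 1), R = (5, 1) — the answer is frame-independent, so this choice is without loss of generality.
1. J is the intersection of line VE and line RC ⇒ J = (5/6, 1/6)
J = R + t·(C−R) with t = 5/6, so RJ:JC = t:(1−t) = 5/6:1/6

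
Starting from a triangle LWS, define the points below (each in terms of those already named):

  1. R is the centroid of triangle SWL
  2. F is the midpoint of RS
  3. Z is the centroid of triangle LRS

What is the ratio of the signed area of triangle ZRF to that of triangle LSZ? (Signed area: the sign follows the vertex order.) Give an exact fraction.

Work in coordinates with L = (0, 0), W = (1, 0), S = (0, 1).
1. R is the centroid of triangle SWL ⇒ R = (1/3, 1/3)
2. F is the midpoint of RS ⇒ F = (1/6, 2/3)
3. Z is the centroid of triangle LRS ⇒ Z = (1/9, 4/9)
2·[ZRF] = 1/18, 2·[LSZ] = -1/9
[ZRF]:[LSZ] = 1/18:-1/9 = -1/2

[ZRF]:[LSZ] = -1/2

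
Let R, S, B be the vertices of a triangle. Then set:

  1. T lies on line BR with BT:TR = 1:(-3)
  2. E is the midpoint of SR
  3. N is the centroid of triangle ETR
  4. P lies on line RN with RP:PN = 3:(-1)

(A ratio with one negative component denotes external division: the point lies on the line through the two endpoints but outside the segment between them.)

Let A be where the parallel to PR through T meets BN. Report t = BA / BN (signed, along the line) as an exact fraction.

t = -1/2

Assign R = (0, 0), S = (1, 0), B = (0, 1) — the answer is frame-independent, so this choice is without loss of generality.
1. T lies on line BR with BT:TR = 1:(-3) ⇒ T = (0, 3/2)
2. E is the midpoint of SR ⇒ E = (1/2, 0)
3. N is the centroid of triangle ETR ⇒ N = (1/6, 1/2)
4. P lies on line RN with RP:PN = 3:(-1) ⇒ P = (1/4, 3/4)
through T parallel to PR: direction (-1/4, -3/4); meets BN at A = (-1/12, 5/4)
A = B + t·(N−B) with t = -1/2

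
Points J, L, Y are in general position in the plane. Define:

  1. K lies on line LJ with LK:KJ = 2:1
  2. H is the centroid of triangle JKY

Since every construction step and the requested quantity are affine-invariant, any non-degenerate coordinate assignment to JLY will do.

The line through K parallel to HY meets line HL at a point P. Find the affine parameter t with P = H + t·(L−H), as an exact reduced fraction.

t = 1/5

Assign J = (0, 0), L = (1, 0), Y = (0, 1) — the answer is frame-independent, so this choice is without loss of generality.
1. K lies on line LJ with LK:KJ = 2:1 ⇒ K = (1/3, 0)
2. H is the centroid of triangle JKY ⇒ H = (1/9, 1/3)
through K parallel to HY: direction (-1/9, 2/3); meets HL at P = (13/45, 4/15)
P = H + t·(L−H) with t = 1/5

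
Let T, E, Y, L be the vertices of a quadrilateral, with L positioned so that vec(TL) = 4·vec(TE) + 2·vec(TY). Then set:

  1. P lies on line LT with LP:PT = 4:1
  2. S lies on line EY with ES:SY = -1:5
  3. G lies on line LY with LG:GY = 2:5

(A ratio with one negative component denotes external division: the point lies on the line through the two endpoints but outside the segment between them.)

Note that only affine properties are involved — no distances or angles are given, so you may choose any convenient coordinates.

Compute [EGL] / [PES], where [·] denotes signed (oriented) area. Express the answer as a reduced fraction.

[EGL]:[PES] = -200/7

Choose coordinates T = (0, 0), E = (1, 0), Y = (0, 1), L = (4, 2).
1. P lies on line LT with LP:PT = 4:1 ⇒ P = (4/5, 2/5)
2. S lies on line EY with ES:SY = -1:5 ⇒ S = (5/4, -1/4)
3. G lies on line LY with LG:GY = 2:5 ⇒ G = (20/7, 12/7)
2·[EGL] = -10/7, 2·[PES] = 1/20
[EGL]:[PES] = -10/7:1/20 = -200/7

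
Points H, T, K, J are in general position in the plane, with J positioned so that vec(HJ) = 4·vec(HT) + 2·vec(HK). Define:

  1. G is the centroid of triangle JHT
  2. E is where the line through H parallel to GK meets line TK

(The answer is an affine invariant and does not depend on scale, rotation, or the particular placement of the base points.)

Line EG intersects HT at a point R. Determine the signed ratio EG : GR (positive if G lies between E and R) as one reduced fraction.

EG:GR = -11/8

Set H = (0, 0), T = (1, 0), K = (0, 1), J = (4, 2); any affine frame gives the same invariant.
1. G is the centroid of triangle JHT ⇒ G = (5/3, 2/3)
2. E is where the line through H parallel to GK meets line TK ⇒ E = (5/4, -1/4)
line EG meets HT at R = (15/11, 0)
G = E + t·(R−E) with t = 11/3, so EG:GR = 11/3:-8/3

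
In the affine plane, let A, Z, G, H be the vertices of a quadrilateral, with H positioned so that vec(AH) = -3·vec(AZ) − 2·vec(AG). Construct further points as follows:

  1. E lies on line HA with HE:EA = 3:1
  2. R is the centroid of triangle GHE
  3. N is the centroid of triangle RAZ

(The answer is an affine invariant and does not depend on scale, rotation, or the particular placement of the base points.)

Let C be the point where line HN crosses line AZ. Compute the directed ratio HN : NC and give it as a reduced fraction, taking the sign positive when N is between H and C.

HN:NC = 11

Assign A = (0, 0), Z = (1, 0), G = (0, 1), H = (-3, -2) — the answer is frame-independent, so this choice is without loss of generality.
1. E lies on line HA with HE:EA = 3:1 ⇒ E = (-3/4, -1/2)
2. R is the centroid of triangle GHE ⇒ R = (-5/4, -1/2)
3. N is the centroid of triangle RAZ ⇒ N = (-1/12, -1/6)
line HN meets AZ at C = (2/11, 0)
N = H + t·(C−H) with t = 11/12, so HN:NC = 11/12:1/12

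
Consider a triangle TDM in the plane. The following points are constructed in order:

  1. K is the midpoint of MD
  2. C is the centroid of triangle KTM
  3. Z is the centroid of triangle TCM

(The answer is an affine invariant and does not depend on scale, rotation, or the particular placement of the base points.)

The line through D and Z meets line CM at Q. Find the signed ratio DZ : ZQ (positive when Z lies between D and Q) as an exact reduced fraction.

Assign T = (0, 0), D = (1, 0), M = (0, 1) — the answer is frame-independent, so this choice is without loss of generality.
1. K is the midpoint of MD ⇒ K = (1/2, 1/2)
2. C is the centroid of triangle KTM ⇒ C = (1/6, 1/2)
3. Z is the centroid of triangle TCM ⇒ Z = (1/18, 1/2)
line DZ meets CM at Q = (4/21, 3/7)
Z = D + t·(Q−D) with t = 7/6, so DZ:ZQ = 7/6:-1/6

DZ:ZQ = -7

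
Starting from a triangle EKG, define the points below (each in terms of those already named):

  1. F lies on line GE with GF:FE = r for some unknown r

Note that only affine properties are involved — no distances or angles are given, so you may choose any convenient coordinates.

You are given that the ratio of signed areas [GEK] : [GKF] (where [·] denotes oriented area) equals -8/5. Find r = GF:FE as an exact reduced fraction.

r = 5/3

Set E = (0, 0), K = (1, 0), G = (0, 1); any affine frame gives the same invariant.
1. With GF:FE = r, write λ = r/(r+1) so F = G + λ·(E−G); F is affine-linear in λ
Every point depending on F is an affine combination of F and λ-independent points, so each such coordinate is linear in λ; the λ² term in each signed area is a multiple of (E−G)×(E−G) = 0, so 2·[GEK] and 2·[GKF] are each linear in λ. Evaluating at λ=0 and λ=1:
  2·[GEK] = 1,   2·[GKF] = −λ
So [GEK]:[GKF] = (1) / (−λ). Setting this equal to -8/5:
  1 = -8/5·(−λ)  ⇒  λ = 5/8
Then r = λ/(1−λ) = (5/8)/(3/8) = 5/3. Check: with r = 5/3, F = (0, 3/8) and [GEK]:[GKF] = -8/5 as required.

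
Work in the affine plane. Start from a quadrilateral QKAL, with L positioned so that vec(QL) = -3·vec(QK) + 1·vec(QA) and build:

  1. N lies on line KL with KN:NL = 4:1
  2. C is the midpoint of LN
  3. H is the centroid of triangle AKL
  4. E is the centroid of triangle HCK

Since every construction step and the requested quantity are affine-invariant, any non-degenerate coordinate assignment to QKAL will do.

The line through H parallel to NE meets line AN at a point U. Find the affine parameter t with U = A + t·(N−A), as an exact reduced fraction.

Set Q = (0, 0), K = (1, 0), A = (0, 1), L = (-3, 1); any affine frame gives the same invariant.
1. N lies on line KL with KN:NL = 4:1 ⇒ N = (-11/5, 4/5)
2. C is the midpoint of LN ⇒ C = (-13/5, 9/10)
3. H is the centroid of triangle AKL ⇒ H = (-2/3, 2/3)
4. E is the centroid of triangle HCK ⇒ E = (-34/45, 47/90)
through H parallel to NE: direction (13/9, -5/18); meets AN at U = (-44/27, 23/27)
U = A + t·(N−A) with t = 20/27

t = 20/27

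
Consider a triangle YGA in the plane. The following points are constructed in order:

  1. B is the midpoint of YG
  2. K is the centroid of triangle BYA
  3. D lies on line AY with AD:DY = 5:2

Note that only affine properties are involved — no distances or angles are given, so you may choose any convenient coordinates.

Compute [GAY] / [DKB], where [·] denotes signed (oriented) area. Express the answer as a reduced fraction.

[GAY]:[DKB] = -14

Work in coordinates with Y = (0, 0), G = (1, 0), A = (0, 1).
1. B is the midpoint of YG ⇒ B = (1/2, 0)
2. K is the centroid of triangle BYA ⇒ K = (1/6, 1/3)
3. D lies on line AY with AD:DY = 5:2 ⇒ D = (0, 2/7)
2·[GAY] = 1, 2·[DKB] = -1/14
[GAY]:[DKB] = 1:-1/14 = -14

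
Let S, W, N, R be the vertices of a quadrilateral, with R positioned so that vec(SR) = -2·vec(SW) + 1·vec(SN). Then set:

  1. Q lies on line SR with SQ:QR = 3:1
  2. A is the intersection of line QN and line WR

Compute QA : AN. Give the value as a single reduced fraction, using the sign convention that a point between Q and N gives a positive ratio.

QA:AN = 1/8

Work in coordinates with S = (0, 0), W = (1, 0), N = (0, 1), R = (-2, 1).
1. Q lies on line SR with SQ:QR = 3:1 ⇒ Q = (-3/2, 3/4)
2. A is the intersection of line QN and line WR ⇒ A = (-4/3, 7/9)
A = Q + t·(N−Q) with t = 1/9, so QA:AN = t:(1−t) = 1/9:8/9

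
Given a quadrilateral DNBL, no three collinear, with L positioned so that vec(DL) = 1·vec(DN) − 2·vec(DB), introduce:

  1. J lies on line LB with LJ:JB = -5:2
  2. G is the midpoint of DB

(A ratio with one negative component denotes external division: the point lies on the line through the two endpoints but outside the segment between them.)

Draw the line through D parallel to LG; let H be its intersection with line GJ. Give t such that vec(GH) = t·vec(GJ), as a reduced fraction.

t = -3/5

Work in coordinates with D = (0, 0), N = (1, 0), B = (0, 1), L = (1, -2).
1. J lies on line LB with LJ:JB = -5:2 ⇒ J = (-2/3, 3)
2. G is the midpoint of DB ⇒ G = (0, 1/2)
through D parallel to LG: direction (-1, 5/2); meets GJ at H = (2/5, -1)
H = G + t·(J−G) with t = -3/5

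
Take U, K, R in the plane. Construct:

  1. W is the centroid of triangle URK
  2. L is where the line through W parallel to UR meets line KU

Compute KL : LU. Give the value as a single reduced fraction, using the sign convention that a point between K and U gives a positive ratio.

Assign U = (0, 0), K = (1, 0), R = (0, 1) — the answer is frame-independent, so this choice is without loss of generality.
1. W is the centroid of triangle URK ⇒ W = (1/3, 1/3)
2. L is where the line through W parallel to UR meets line KU ⇒ L = (1/3, 0)
L = K + t·(U−K) with t = 2/3, so KL:LU = t:(1−t) = 2/3:1/3

KL:LU = 2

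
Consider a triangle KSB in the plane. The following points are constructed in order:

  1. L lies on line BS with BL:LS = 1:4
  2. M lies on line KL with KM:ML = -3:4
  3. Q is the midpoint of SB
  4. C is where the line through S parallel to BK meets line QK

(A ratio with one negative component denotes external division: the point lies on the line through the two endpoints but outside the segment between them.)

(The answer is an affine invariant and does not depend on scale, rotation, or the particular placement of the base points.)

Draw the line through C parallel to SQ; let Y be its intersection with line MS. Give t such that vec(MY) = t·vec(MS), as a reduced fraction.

Work in coordinates with K = (0, 0), S = (1, 0), B = (0, 1).
1. L lies on line BS with BL:LS = 1:4 ⇒ L = (1/5, 4/5)
2. M lies on line KL with KM:ML = -3:4 ⇒ M = (-3/5, -12/5)
3. Q is the midpoint of SB ⇒ Q = (1/2, 1/2)
4. C is where the line through S parallel to BK meets line QK ⇒ C = (1, 1)
through C parallel to SQ: direction (-1/2, 1/2); meets MS at Y = (7/5, 3/5)
Y = M + t·(S−M) with t = 5/4

t = 5/4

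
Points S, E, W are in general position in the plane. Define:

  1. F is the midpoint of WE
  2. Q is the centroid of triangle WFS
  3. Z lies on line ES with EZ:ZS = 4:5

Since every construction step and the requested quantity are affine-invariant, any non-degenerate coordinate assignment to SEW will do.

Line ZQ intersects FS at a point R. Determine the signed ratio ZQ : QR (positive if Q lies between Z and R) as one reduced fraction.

ZQ:QR = -8/3

Set S = (0, 0), E = (1, 0), W = (0, 1); any affine frame gives the same invariant.
1. F is the midpoint of WE ⇒ F = (1/2, 1/2)
2. Q is the centroid of triangle WFS ⇒ Q = (1/6, 1/2)
3. Z lies on line ES with EZ:ZS = 4:5 ⇒ Z = (5/9, 0)
line ZQ meets FS at R = (5/16, 5/16)
Q = Z + t·(R−Z) with t = 8/5, so ZQ:QR = 8/5:-3/5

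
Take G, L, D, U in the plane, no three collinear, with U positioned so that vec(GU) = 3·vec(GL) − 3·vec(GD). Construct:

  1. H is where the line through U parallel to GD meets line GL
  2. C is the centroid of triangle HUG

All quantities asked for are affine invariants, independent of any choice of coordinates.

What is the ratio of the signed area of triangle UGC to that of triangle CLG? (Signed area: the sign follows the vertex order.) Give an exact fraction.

[UGC]:[CLG] = -3

Assign G = (0, 0), L = (1, 0), D = (0, 1), U = (3, -3) — the answer is frame-independent, so this choice is without loss of generality.
1. H is where the line through U parallel to GD meets line GL ⇒ H = (3, 0)
2. C is the centroid of triangle HUG ⇒ C = (2, -1)
2·[UGC] = -3, 2·[CLG] = 1
[UGC]:[CLG] = -3:1 = -3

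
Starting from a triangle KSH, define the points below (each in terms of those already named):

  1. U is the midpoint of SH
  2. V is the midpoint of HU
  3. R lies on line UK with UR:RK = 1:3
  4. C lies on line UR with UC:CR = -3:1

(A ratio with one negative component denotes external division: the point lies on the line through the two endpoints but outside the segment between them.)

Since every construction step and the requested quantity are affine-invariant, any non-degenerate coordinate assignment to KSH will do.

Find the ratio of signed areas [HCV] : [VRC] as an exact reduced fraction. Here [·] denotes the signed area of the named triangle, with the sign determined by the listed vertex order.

[HCV]:[VRC] = -3

Set K = (0, 0), S = (1, 0), H = (0, 1); any affine frame gives the same invariant.
1. U is the midpoint of SH ⇒ U = (1/2, 1/2)
2. V is the midpoint of HU ⇒ V = (1/4, 3/4)
3. R lies on line UK with UR:RK = 1:3 ⇒ R = (3/8, 3/8)
4. C lies on line UR with UC:CR = -3:1 ⇒ C = (5/16, 5/16)
2·[HCV] = 3/32, 2·[VRC] = -1/32
[HCV]:[VRC] = 3/32:-1/32 = -3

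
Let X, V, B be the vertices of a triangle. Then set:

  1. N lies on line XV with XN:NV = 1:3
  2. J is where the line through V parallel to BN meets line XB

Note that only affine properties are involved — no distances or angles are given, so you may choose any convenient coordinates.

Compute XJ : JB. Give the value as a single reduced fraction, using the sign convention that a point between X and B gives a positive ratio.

XJ:JB = -4/3

Set X = (0, 0), V = (1, 0), B = (0, 1); any affine frame gives the same invariant.
1. N lies on line XV with XN:NV = 1:3 ⇒ N = (1/4, 0)
2. J is where the line through V parallel to BN meets line XB ⇒ J = (0, 4)
J = X + t·(B−X) with t = 4, so XJ:JB = t:(1−t) = 4:-3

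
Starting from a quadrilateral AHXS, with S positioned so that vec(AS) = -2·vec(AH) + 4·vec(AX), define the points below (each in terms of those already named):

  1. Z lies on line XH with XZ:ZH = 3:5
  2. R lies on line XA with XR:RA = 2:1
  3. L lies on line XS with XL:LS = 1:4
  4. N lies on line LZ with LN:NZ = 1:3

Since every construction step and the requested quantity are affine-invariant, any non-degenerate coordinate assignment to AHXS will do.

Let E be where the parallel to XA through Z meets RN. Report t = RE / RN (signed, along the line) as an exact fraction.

Work in coordinates with A = (0, 0), H = (1, 0), X = (0, 1), S = (-2, 4).
1. Z lies on line XH with XZ:ZH = 3:5 ⇒ Z = (3/8, 5/8)
2. R lies on line XA with XR:RA = 2:1 ⇒ R = (0, 1/3)
3. L lies on line XS with XL:LS = 1:4 ⇒ L = (-2/5, 8/5)
4. N lies on line LZ with LN:NZ = 1:3 ⇒ N = (-33/160, 217/160)
through Z parallel to XA: direction (0, -1); meets RN at E = (3/8, -403/264)
E = R + t·(N−R) with t = -20/11

t = -20/11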